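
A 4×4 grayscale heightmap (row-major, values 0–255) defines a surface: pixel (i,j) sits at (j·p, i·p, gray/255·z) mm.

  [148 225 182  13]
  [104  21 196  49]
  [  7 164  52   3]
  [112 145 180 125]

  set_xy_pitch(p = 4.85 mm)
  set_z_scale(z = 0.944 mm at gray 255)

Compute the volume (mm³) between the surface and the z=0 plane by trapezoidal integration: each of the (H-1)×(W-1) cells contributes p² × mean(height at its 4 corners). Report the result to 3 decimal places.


85.338

height_mm = gray/255 × 0.944; cell vol = 4.85² × mean(4 corners)
unit = 4.85² × 0.944 / (4×255) = 0.0217698 mm³ per gray-sum
row 0: Σ corner-gray over 3 cells = 1562  → 34.0045
row 1: Σ corner-gray over 3 cells = 1029  → 22.4012
row 2: Σ corner-gray over 3 cells = 1329  → 28.9321
Σ rows: total corner-gray = 3920  → 85.3378 mm³


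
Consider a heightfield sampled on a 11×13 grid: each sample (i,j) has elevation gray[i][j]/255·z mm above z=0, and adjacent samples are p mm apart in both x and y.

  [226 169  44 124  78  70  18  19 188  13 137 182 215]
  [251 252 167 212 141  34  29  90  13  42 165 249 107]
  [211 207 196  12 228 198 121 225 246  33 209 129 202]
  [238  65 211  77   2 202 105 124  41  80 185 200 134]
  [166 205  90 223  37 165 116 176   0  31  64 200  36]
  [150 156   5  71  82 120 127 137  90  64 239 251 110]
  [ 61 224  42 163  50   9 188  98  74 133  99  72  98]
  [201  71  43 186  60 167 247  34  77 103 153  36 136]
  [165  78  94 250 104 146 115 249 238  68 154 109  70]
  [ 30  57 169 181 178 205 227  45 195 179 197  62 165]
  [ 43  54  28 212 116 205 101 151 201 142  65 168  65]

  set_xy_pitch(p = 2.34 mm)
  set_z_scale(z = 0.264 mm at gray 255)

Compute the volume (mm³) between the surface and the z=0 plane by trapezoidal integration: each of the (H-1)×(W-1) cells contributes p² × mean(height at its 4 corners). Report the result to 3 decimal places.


height_mm = gray/255 × 0.264; cell vol = 2.34² × mean(4 corners)
unit = 2.34² × 0.264 / (4×255) = 0.00141721 mm³ per gray-sum
row 0: Σ corner-gray over 12 cells = 5671  → 8.0370
row 1: Σ corner-gray over 12 cells = 7167  → 10.1572
row 2: Σ corner-gray over 12 cells = 6977  → 9.8879
row 3: Σ corner-gray over 12 cells = 5772  → 8.1802
row 4: Σ corner-gray over 12 cells = 5760  → 8.1632
row 5: Σ corner-gray over 12 cells = 5407  → 7.6629
row 6: Σ corner-gray over 12 cells = 5154  → 7.3043
row 7: Σ corner-gray over 12 cells = 6136  → 8.6960
row 8: Σ corner-gray over 12 cells = 7030  → 9.9630
row 9: Σ corner-gray over 12 cells = 6579  → 9.3239
Σ rows: total corner-gray = 61653  → 87.3755 mm³

87.376


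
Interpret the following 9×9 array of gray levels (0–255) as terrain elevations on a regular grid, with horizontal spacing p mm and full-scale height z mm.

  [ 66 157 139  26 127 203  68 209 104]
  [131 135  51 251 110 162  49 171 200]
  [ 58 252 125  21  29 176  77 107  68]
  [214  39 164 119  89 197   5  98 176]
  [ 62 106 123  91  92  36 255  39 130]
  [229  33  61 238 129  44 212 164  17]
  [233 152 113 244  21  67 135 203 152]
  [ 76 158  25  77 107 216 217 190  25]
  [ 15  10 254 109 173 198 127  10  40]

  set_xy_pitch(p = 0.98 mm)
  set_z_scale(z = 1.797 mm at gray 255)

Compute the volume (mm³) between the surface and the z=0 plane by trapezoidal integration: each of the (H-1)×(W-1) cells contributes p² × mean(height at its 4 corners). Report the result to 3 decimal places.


height_mm = gray/255 × 1.797; cell vol = 0.98² × mean(4 corners)
unit = 0.98² × 1.797 / (4×255) = 0.001692 mm³ per gray-sum
row 0: Σ corner-gray over 8 cells = 4217  → 7.1352
row 1: Σ corner-gray over 8 cells = 3889  → 6.5802
row 2: Σ corner-gray over 8 cells = 3512  → 5.9423
row 3: Σ corner-gray over 8 cells = 3488  → 5.9017
row 4: Σ corner-gray over 8 cells = 3684  → 6.2333
row 5: Σ corner-gray over 8 cells = 4263  → 7.2130
row 6: Σ corner-gray over 8 cells = 4336  → 7.3365
row 7: Σ corner-gray over 8 cells = 3898  → 6.5954
Σ rows: total corner-gray = 31287  → 52.9376 mm³

52.938


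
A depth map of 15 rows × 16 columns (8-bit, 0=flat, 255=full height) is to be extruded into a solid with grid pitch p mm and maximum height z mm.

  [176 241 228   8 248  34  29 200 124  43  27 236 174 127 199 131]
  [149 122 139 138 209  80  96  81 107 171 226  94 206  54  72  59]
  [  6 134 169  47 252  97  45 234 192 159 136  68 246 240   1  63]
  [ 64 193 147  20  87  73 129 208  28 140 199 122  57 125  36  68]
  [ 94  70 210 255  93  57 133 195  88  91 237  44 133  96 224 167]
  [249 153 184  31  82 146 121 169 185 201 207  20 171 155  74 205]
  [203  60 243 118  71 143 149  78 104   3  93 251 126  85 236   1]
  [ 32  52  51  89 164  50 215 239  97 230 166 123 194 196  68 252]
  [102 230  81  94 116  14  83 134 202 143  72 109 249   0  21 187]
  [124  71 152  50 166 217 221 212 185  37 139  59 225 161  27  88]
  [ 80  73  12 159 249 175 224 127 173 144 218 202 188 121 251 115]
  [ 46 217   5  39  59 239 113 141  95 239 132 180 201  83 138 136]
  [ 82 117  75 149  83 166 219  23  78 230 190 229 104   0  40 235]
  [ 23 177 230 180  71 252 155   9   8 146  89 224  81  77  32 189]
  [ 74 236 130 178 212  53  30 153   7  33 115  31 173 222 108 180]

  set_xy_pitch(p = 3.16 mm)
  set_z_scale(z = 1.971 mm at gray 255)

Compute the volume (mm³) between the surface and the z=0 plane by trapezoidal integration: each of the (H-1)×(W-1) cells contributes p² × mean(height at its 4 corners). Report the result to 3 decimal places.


height_mm = gray/255 × 1.971; cell vol = 3.16² × mean(4 corners)
unit = 3.16² × 1.971 / (4×255) = 0.0192957 mm³ per gray-sum
row 0: Σ corner-gray over 15 cells = 7941  → 153.2272
row 1: Σ corner-gray over 15 cells = 7907  → 152.5711
row 2: Σ corner-gray over 15 cells = 7369  → 142.1900
row 3: Σ corner-gray over 15 cells = 7373  → 142.2672
row 4: Σ corner-gray over 15 cells = 8365  → 161.4086
row 5: Σ corner-gray over 15 cells = 7976  → 153.9025
row 6: Σ corner-gray over 15 cells = 7876  → 151.9730
row 7: Σ corner-gray over 15 cells = 7537  → 145.4317
row 8: Σ corner-gray over 15 cells = 7441  → 143.5793
row 9: Σ corner-gray over 15 cells = 8883  → 171.4037
row 10: Σ corner-gray over 15 cells = 8771  → 169.2426
row 11: Σ corner-gray over 15 cells = 7667  → 147.9402
row 12: Σ corner-gray over 15 cells = 7397  → 142.7303
row 13: Σ corner-gray over 15 cells = 7290  → 140.6657
Σ rows: total corner-gray = 109793  → 2118.5332 mm³

2118.533


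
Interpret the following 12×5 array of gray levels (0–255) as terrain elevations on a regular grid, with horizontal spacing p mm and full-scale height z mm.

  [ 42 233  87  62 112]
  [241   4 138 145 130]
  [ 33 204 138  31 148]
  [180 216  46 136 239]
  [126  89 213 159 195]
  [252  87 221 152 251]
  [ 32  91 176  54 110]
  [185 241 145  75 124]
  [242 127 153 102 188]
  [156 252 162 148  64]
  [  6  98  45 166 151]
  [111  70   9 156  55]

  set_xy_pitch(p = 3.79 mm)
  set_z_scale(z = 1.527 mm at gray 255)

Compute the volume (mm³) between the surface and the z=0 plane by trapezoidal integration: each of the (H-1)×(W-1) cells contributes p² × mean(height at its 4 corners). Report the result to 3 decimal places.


height_mm = gray/255 × 1.527; cell vol = 3.79² × mean(4 corners)
unit = 3.79² × 1.527 / (4×255) = 0.0215039 mm³ per gray-sum
row 0: Σ corner-gray over 4 cells = 1863  → 40.0618
row 1: Σ corner-gray over 4 cells = 1872  → 40.2553
row 2: Σ corner-gray over 4 cells = 2142  → 46.0614
row 3: Σ corner-gray over 4 cells = 2458  → 52.8566
row 4: Σ corner-gray over 4 cells = 2666  → 57.3294
row 5: Σ corner-gray over 4 cells = 2207  → 47.4591
row 6: Σ corner-gray over 4 cells = 2015  → 43.3304
row 7: Σ corner-gray over 4 cells = 2425  → 52.1470
row 8: Σ corner-gray over 4 cells = 2538  → 54.5769
row 9: Σ corner-gray over 4 cells = 2119  → 45.5668
row 10: Σ corner-gray over 4 cells = 1411  → 30.3420
Σ rows: total corner-gray = 23716  → 509.9866 mm³

509.987


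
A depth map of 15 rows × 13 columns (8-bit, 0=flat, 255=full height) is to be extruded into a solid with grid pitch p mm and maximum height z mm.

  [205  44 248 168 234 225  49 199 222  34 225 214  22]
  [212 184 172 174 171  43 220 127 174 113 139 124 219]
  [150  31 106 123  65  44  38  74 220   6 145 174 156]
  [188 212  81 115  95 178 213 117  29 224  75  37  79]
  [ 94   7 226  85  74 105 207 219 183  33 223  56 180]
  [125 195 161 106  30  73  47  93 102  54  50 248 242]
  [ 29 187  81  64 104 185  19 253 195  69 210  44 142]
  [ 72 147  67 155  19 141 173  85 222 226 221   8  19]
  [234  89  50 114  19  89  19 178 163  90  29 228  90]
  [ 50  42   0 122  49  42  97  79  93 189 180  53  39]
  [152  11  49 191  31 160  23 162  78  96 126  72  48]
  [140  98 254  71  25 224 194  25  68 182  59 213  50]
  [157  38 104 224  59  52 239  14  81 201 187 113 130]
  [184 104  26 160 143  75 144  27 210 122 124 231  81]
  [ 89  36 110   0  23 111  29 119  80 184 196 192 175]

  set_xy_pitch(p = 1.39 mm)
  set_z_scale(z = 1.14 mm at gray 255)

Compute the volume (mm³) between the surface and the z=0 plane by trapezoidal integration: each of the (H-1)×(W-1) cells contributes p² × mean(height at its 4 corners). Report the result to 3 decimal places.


height_mm = gray/255 × 1.14; cell vol = 1.39² × mean(4 corners)
unit = 1.39² × 1.14 / (4×255) = 0.00215941 mm³ per gray-sum
row 0: Σ corner-gray over 12 cells = 7664  → 16.5497
row 1: Σ corner-gray over 12 cells = 6071  → 13.1098
row 2: Σ corner-gray over 12 cells = 5377  → 11.6111
row 3: Σ corner-gray over 12 cells = 6129  → 13.2350
row 4: Σ corner-gray over 12 cells = 5795  → 12.5138
row 5: Σ corner-gray over 12 cells = 5678  → 12.2611
row 6: Σ corner-gray over 12 cells = 6012  → 12.9823
row 7: Σ corner-gray over 12 cells = 5479  → 11.8314
row 8: Σ corner-gray over 12 cells = 4441  → 9.5899
row 9: Σ corner-gray over 12 cells = 4179  → 9.0242
row 10: Σ corner-gray over 12 cells = 5214  → 11.2591
row 11: Σ corner-gray over 12 cells = 5927  → 12.7988
row 12: Σ corner-gray over 12 cells = 5908  → 12.7578
row 13: Σ corner-gray over 12 cells = 5421  → 11.7061
Σ rows: total corner-gray = 79295  → 171.2301 mm³

171.230


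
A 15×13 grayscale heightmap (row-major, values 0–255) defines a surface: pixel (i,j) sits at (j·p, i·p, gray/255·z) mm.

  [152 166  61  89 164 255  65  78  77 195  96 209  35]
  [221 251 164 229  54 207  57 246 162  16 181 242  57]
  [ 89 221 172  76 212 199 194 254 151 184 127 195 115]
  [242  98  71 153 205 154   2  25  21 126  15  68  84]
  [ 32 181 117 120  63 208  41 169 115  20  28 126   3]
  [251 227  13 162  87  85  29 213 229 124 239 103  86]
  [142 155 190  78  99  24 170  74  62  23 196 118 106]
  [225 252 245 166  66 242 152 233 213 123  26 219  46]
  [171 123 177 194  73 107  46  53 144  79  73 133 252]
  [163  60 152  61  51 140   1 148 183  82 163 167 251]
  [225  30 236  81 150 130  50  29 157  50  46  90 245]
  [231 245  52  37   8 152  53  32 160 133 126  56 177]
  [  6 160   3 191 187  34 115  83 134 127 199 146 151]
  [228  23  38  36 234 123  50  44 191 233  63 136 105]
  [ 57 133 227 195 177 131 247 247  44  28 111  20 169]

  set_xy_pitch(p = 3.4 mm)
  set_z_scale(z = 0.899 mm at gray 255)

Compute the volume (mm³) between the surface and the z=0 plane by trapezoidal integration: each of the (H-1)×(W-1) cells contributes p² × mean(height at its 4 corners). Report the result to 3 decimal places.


863.296

height_mm = gray/255 × 0.899; cell vol = 3.4² × mean(4 corners)
unit = 3.4² × 0.899 / (4×255) = 0.0101887 mm³ per gray-sum
row 0: Σ corner-gray over 12 cells = 6993  → 71.2493
row 1: Σ corner-gray over 12 cells = 8070  → 82.2225
row 2: Σ corner-gray over 12 cells = 6376  → 64.9629
row 3: Σ corner-gray over 12 cells = 4613  → 47.0003
row 4: Σ corner-gray over 12 cells = 5770  → 58.7886
row 5: Σ corner-gray over 12 cells = 5985  → 60.9792
row 6: Σ corner-gray over 12 cells = 6771  → 68.9875
row 7: Σ corner-gray over 12 cells = 6972  → 71.0354
row 8: Σ corner-gray over 12 cells = 5657  → 57.6373
row 9: Σ corner-gray over 12 cells = 5398  → 54.9984
row 10: Σ corner-gray over 12 cells = 5084  → 51.7992
row 11: Σ corner-gray over 12 cells = 5431  → 55.3346
row 12: Σ corner-gray over 12 cells = 5590  → 56.9546
row 13: Σ corner-gray over 12 cells = 6021  → 61.3460
Σ rows: total corner-gray = 84731  → 863.2959 mm³


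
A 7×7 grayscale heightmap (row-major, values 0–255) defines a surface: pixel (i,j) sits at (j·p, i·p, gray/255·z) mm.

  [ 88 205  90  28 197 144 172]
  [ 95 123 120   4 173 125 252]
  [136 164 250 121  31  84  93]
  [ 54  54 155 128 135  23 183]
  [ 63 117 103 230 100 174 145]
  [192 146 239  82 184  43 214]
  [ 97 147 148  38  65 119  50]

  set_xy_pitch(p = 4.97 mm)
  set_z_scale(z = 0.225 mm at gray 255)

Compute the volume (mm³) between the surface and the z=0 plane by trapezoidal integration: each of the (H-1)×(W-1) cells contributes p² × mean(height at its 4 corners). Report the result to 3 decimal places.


98.377

height_mm = gray/255 × 0.225; cell vol = 4.97² × mean(4 corners)
unit = 4.97² × 0.225 / (4×255) = 0.00544873 mm³ per gray-sum
row 0: Σ corner-gray over 6 cells = 3025  → 16.4824
row 1: Σ corner-gray over 6 cells = 2966  → 16.1609
row 2: Σ corner-gray over 6 cells = 2756  → 15.0167
row 3: Σ corner-gray over 6 cells = 2883  → 15.7087
row 4: Σ corner-gray over 6 cells = 3450  → 18.7981
row 5: Σ corner-gray over 6 cells = 2975  → 16.2100
Σ rows: total corner-gray = 18055  → 98.3768 mm³


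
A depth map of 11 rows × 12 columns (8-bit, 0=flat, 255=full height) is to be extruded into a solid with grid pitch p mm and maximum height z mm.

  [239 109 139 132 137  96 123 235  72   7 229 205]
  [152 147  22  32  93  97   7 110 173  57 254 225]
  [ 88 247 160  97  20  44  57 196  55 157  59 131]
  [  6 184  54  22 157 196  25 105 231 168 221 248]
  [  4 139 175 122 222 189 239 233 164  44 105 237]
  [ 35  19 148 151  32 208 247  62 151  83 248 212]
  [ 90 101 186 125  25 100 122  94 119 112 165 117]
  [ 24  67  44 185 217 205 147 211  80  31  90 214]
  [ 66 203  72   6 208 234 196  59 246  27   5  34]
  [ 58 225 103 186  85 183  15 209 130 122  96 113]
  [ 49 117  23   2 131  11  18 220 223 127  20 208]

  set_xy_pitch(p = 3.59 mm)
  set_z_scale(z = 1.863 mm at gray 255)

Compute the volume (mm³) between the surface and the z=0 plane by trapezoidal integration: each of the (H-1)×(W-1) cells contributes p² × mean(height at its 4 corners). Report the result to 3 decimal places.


height_mm = gray/255 × 1.863; cell vol = 3.59² × mean(4 corners)
unit = 3.59² × 1.863 / (4×255) = 0.0235397 mm³ per gray-sum
row 0: Σ corner-gray over 11 cells = 5363  → 126.2436
row 1: Σ corner-gray over 11 cells = 4764  → 112.1433
row 2: Σ corner-gray over 11 cells = 5383  → 126.7144
row 3: Σ corner-gray over 11 cells = 6485  → 152.6552
row 4: Σ corner-gray over 11 cells = 6450  → 151.8313
row 5: Σ corner-gray over 11 cells = 5450  → 128.2916
row 6: Σ corner-gray over 11 cells = 5297  → 124.6900
row 7: Σ corner-gray over 11 cells = 5404  → 127.2087
row 8: Σ corner-gray over 11 cells = 5491  → 129.2567
row 9: Σ corner-gray over 11 cells = 4920  → 115.8155
Σ rows: total corner-gray = 55007  → 1294.8502 mm³

1294.850


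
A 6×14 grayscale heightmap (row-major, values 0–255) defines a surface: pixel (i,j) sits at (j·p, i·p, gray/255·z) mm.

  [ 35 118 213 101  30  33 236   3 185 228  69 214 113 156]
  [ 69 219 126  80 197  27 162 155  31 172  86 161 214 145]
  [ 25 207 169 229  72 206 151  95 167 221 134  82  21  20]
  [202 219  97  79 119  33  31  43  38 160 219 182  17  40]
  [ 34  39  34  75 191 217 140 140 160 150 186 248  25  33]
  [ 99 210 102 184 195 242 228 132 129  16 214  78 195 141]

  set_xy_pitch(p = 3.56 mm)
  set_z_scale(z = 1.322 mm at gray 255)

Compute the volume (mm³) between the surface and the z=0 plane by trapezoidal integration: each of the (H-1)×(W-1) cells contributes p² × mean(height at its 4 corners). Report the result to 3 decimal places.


height_mm = gray/255 × 1.322; cell vol = 3.56² × mean(4 corners)
unit = 3.56² × 1.322 / (4×255) = 0.016426 mm³ per gray-sum
row 0: Σ corner-gray over 13 cells = 6751  → 110.8918
row 1: Σ corner-gray over 13 cells = 7027  → 115.4254
row 2: Σ corner-gray over 13 cells = 6269  → 102.9745
row 3: Σ corner-gray over 13 cells = 5993  → 98.4409
row 4: Σ corner-gray over 13 cells = 7367  → 121.0102
Σ rows: total corner-gray = 33407  → 548.7427 mm³

548.743


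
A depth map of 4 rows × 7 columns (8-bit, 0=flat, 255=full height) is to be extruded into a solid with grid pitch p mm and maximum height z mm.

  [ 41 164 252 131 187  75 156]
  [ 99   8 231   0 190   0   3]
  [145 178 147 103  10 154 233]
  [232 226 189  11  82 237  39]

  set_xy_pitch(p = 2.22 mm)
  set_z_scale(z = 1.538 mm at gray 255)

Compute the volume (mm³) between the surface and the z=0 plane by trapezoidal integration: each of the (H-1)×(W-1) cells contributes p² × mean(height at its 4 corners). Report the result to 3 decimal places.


64.057

height_mm = gray/255 × 1.538; cell vol = 2.22² × mean(4 corners)
unit = 2.22² × 1.538 / (4×255) = 0.00743125 mm³ per gray-sum
row 0: Σ corner-gray over 6 cells = 2775  → 20.6217
row 1: Σ corner-gray over 6 cells = 2522  → 18.7416
row 2: Σ corner-gray over 6 cells = 3323  → 24.6941
Σ rows: total corner-gray = 8620  → 64.0574 mm³


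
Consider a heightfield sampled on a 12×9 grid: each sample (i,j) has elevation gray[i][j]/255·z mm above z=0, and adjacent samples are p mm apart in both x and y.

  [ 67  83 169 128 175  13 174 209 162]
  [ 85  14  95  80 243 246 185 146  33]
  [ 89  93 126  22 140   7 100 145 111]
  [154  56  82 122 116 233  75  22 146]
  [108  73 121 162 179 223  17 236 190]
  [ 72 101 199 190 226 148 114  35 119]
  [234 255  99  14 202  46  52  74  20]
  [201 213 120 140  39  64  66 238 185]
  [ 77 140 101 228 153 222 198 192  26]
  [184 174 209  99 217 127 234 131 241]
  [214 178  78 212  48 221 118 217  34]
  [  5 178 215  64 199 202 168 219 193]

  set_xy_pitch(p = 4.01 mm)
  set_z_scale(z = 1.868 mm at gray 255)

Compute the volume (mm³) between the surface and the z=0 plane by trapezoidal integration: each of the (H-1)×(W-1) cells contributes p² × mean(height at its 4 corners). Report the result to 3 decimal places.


height_mm = gray/255 × 1.868; cell vol = 4.01² × mean(4 corners)
unit = 4.01² × 1.868 / (4×255) = 0.0294487 mm³ per gray-sum
row 0: Σ corner-gray over 8 cells = 4267  → 125.6574
row 1: Σ corner-gray over 8 cells = 3602  → 106.0741
row 2: Σ corner-gray over 8 cells = 3178  → 93.5878
row 3: Σ corner-gray over 8 cells = 4032  → 118.7370
row 4: Σ corner-gray over 8 cells = 4537  → 133.6085
row 5: Σ corner-gray over 8 cells = 3955  → 116.4694
row 6: Σ corner-gray over 8 cells = 3884  → 114.3786
row 7: Σ corner-gray over 8 cells = 4717  → 138.9093
row 8: Σ corner-gray over 8 cells = 5378  → 158.3749
row 9: Σ corner-gray over 8 cells = 5199  → 153.1036
row 10: Σ corner-gray over 8 cells = 5080  → 149.5992
Σ rows: total corner-gray = 47829  → 1408.4997 mm³

1408.500


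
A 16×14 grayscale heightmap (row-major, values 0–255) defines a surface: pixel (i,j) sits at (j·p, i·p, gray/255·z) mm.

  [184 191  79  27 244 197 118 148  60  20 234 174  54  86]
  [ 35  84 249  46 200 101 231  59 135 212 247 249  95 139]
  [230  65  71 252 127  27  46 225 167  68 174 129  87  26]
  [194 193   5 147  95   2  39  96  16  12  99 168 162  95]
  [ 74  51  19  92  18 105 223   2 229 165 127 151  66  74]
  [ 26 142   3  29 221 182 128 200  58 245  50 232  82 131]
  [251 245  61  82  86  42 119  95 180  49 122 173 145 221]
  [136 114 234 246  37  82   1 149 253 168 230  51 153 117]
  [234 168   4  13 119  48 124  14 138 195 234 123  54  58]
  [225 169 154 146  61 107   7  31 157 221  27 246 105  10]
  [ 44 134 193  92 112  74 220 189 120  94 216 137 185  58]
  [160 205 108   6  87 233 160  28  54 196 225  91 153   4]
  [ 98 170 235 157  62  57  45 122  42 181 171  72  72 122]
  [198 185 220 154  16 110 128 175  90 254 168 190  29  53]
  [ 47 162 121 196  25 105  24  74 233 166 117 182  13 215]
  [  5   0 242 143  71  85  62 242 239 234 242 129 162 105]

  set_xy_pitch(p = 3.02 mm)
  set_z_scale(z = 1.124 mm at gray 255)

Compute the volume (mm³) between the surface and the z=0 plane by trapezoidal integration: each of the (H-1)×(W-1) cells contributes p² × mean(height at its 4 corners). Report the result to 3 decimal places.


974.801

height_mm = gray/255 × 1.124; cell vol = 3.02² × mean(4 corners)
unit = 3.02² × 1.124 / (4×255) = 0.0100503 mm³ per gray-sum
row 0: Σ corner-gray over 13 cells = 7352  → 73.8900
row 1: Σ corner-gray over 13 cells = 7122  → 71.5784
row 2: Σ corner-gray over 13 cells = 5489  → 55.1662
row 3: Σ corner-gray over 13 cells = 5001  → 50.2617
row 4: Σ corner-gray over 13 cells = 5945  → 59.7492
row 5: Σ corner-gray over 13 cells = 6571  → 66.0407
row 6: Σ corner-gray over 13 cells = 6959  → 69.9402
row 7: Σ corner-gray over 13 cells = 6449  → 64.8145
row 8: Σ corner-gray over 13 cells = 5857  → 58.8647
row 9: Σ corner-gray over 13 cells = 6731  → 67.6487
row 10: Σ corner-gray over 13 cells = 6890  → 69.2467
row 11: Σ corner-gray over 13 cells = 6248  → 62.7944
row 12: Σ corner-gray over 13 cells = 6681  → 67.1462
row 13: Σ corner-gray over 13 cells = 6787  → 68.2115
row 14: Σ corner-gray over 13 cells = 6910  → 69.4477
Σ rows: total corner-gray = 96992  → 974.8009 mm³


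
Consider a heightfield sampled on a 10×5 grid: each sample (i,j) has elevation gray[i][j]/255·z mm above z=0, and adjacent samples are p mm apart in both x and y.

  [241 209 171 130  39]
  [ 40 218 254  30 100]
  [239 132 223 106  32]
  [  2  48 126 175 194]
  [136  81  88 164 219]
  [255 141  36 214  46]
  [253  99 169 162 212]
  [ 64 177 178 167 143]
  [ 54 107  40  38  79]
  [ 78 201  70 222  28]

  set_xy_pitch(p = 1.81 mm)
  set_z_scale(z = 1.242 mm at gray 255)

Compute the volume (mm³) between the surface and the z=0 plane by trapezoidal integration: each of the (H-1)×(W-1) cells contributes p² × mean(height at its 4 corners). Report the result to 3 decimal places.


76.671

height_mm = gray/255 × 1.242; cell vol = 1.81² × mean(4 corners)
unit = 1.81² × 1.242 / (4×255) = 0.00398913 mm³ per gray-sum
row 0: Σ corner-gray over 4 cells = 2444  → 9.7494
row 1: Σ corner-gray over 4 cells = 2337  → 9.3226
row 2: Σ corner-gray over 4 cells = 2087  → 8.3253
row 3: Σ corner-gray over 4 cells = 1915  → 7.6392
row 4: Σ corner-gray over 4 cells = 2104  → 8.3931
row 5: Σ corner-gray over 4 cells = 2408  → 9.6058
row 6: Σ corner-gray over 4 cells = 2576  → 10.2760
row 7: Σ corner-gray over 4 cells = 1754  → 6.9969
row 8: Σ corner-gray over 4 cells = 1595  → 6.3627
Σ rows: total corner-gray = 19220  → 76.6711 mm³


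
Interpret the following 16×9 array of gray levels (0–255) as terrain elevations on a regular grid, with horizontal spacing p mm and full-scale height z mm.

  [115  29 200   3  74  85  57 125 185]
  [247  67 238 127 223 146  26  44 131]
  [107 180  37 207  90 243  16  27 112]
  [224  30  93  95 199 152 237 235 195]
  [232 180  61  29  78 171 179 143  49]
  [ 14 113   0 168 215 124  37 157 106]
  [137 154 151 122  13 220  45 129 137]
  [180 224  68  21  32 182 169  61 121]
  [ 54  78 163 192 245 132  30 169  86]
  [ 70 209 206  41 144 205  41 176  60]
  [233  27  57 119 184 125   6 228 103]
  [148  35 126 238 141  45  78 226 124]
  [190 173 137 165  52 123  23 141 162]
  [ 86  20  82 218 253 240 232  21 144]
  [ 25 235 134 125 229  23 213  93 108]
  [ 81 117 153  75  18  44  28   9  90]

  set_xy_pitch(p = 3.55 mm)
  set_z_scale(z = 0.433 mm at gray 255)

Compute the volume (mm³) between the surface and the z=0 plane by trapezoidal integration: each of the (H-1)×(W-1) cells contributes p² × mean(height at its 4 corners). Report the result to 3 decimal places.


height_mm = gray/255 × 0.433; cell vol = 3.55² × mean(4 corners)
unit = 3.55² × 0.433 / (4×255) = 0.00534988 mm³ per gray-sum
row 0: Σ corner-gray over 8 cells = 3566  → 19.0777
row 1: Σ corner-gray over 8 cells = 3939  → 21.0732
row 2: Σ corner-gray over 8 cells = 4320  → 23.1115
row 3: Σ corner-gray over 8 cells = 4464  → 23.8819
row 4: Σ corner-gray over 8 cells = 3711  → 19.8534
row 5: Σ corner-gray over 8 cells = 3690  → 19.7411
row 6: Σ corner-gray over 8 cells = 3757  → 20.0995
row 7: Σ corner-gray over 8 cells = 3973  → 21.2551
row 8: Σ corner-gray over 8 cells = 4332  → 23.1757
row 9: Σ corner-gray over 8 cells = 4002  → 21.4102
row 10: Σ corner-gray over 8 cells = 3878  → 20.7469
row 11: Σ corner-gray over 8 cells = 4030  → 21.5600
row 12: Σ corner-gray over 8 cells = 4342  → 23.2292
row 13: Σ corner-gray over 8 cells = 4599  → 24.6041
row 14: Σ corner-gray over 8 cells = 3296  → 17.6332
Σ rows: total corner-gray = 59899  → 320.4527 mm³

320.453


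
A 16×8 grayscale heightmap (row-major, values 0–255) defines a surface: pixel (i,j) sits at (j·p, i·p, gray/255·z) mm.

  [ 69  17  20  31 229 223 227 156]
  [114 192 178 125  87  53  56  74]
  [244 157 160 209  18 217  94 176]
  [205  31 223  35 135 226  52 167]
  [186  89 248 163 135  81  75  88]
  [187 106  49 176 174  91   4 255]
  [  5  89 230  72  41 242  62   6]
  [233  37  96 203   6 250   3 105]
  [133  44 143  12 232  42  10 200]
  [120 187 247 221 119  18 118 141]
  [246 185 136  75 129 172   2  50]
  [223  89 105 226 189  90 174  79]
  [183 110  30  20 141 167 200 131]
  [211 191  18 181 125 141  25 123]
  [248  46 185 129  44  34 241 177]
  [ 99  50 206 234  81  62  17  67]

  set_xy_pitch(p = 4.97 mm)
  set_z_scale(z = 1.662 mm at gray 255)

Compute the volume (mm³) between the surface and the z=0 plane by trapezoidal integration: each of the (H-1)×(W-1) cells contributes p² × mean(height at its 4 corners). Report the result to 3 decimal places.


2079.088

height_mm = gray/255 × 1.662; cell vol = 4.97² × mean(4 corners)
unit = 4.97² × 1.662 / (4×255) = 0.0402479 mm³ per gray-sum
row 0: Σ corner-gray over 7 cells = 3289  → 132.3755
row 1: Σ corner-gray over 7 cells = 3700  → 148.9174
row 2: Σ corner-gray over 7 cells = 3906  → 157.2084
row 3: Σ corner-gray over 7 cells = 3632  → 146.1805
row 4: Σ corner-gray over 7 cells = 3498  → 140.7873
row 5: Σ corner-gray over 7 cells = 3125  → 125.7748
row 6: Σ corner-gray over 7 cells = 3011  → 121.1865
row 7: Σ corner-gray over 7 cells = 2827  → 113.7809
row 8: Σ corner-gray over 7 cells = 3380  → 136.0380
row 9: Σ corner-gray over 7 cells = 3775  → 151.9360
row 10: Σ corner-gray over 7 cells = 3742  → 150.6078
row 11: Σ corner-gray over 7 cells = 3698  → 148.8369
row 12: Σ corner-gray over 7 cells = 3346  → 134.6696
row 13: Σ corner-gray over 7 cells = 3479  → 140.0226
row 14: Σ corner-gray over 7 cells = 3249  → 130.7655
Σ rows: total corner-gray = 51657  → 2079.0877 mm³


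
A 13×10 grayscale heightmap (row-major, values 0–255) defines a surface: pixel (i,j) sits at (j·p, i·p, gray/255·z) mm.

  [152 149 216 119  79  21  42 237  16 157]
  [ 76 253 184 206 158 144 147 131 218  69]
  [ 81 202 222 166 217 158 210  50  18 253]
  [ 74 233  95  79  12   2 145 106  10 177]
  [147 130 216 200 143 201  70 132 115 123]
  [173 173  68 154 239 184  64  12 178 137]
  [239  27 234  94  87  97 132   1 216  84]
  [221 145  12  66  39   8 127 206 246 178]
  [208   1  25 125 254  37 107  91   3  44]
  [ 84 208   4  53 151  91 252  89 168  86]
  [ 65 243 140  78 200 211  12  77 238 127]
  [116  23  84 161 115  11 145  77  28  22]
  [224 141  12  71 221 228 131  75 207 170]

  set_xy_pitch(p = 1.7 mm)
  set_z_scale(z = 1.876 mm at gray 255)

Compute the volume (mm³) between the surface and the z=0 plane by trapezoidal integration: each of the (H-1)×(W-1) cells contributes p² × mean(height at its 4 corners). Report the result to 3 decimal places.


height_mm = gray/255 × 1.876; cell vol = 1.7² × mean(4 corners)
unit = 1.7² × 1.876 / (4×255) = 0.00531533 mm³ per gray-sum
row 0: Σ corner-gray over 9 cells = 5094  → 27.0763
row 1: Σ corner-gray over 9 cells = 5847  → 31.0788
row 2: Σ corner-gray over 9 cells = 4435  → 23.5735
row 3: Σ corner-gray over 9 cells = 4299  → 22.8506
row 4: Σ corner-gray over 9 cells = 5138  → 27.3102
row 5: Σ corner-gray over 9 cells = 4553  → 24.2007
row 6: Σ corner-gray over 9 cells = 4196  → 22.3031
row 7: Σ corner-gray over 9 cells = 3635  → 19.3212
row 8: Σ corner-gray over 9 cells = 3740  → 19.8793
row 9: Σ corner-gray over 9 cells = 4792  → 25.4711
row 10: Σ corner-gray over 9 cells = 4016  → 21.3464
row 11: Σ corner-gray over 9 cells = 3992  → 21.2188
Σ rows: total corner-gray = 53737  → 285.6301 mm³

285.630


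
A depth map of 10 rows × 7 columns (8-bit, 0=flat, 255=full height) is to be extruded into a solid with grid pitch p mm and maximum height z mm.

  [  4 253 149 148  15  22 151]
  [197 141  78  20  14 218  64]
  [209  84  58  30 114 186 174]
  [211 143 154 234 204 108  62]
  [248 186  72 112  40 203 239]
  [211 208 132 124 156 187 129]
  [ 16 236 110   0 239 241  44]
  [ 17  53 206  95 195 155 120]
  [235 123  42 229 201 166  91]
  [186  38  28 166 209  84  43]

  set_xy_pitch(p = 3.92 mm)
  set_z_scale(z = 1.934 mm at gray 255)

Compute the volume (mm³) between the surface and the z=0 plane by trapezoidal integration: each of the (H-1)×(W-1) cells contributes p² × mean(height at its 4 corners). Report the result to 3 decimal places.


848.729

height_mm = gray/255 × 1.934; cell vol = 3.92² × mean(4 corners)
unit = 3.92² × 1.934 / (4×255) = 0.0291359 mm³ per gray-sum
row 0: Σ corner-gray over 6 cells = 2532  → 73.7721
row 1: Σ corner-gray over 6 cells = 2530  → 73.7138
row 2: Σ corner-gray over 6 cells = 3286  → 95.7406
row 3: Σ corner-gray over 6 cells = 3672  → 106.9870
row 4: Σ corner-gray over 6 cells = 3667  → 106.8413
row 5: Σ corner-gray over 6 cells = 3666  → 106.8122
row 6: Σ corner-gray over 6 cells = 3257  → 94.8956
row 7: Σ corner-gray over 6 cells = 3393  → 98.8581
row 8: Σ corner-gray over 6 cells = 3127  → 91.1080
Σ rows: total corner-gray = 29130  → 848.7288 mm³


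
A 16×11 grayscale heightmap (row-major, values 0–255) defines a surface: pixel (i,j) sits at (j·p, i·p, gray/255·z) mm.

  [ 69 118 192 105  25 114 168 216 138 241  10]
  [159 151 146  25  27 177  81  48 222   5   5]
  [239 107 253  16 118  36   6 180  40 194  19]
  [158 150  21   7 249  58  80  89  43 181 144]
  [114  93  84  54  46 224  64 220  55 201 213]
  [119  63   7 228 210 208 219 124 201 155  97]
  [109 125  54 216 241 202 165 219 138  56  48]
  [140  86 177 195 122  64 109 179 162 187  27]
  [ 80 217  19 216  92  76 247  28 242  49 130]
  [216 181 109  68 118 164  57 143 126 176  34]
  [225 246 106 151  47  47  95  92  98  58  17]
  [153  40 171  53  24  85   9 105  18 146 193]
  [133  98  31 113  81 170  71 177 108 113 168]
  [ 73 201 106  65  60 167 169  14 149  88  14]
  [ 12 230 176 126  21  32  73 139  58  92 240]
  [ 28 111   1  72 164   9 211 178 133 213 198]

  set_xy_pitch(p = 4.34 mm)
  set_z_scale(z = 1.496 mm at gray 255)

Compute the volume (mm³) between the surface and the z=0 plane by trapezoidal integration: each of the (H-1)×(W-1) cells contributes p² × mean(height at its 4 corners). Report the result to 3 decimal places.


1948.181

height_mm = gray/255 × 1.496; cell vol = 4.34² × mean(4 corners)
unit = 4.34² × 1.496 / (4×255) = 0.0276255 mm³ per gray-sum
row 0: Σ corner-gray over 10 cells = 4641  → 128.2102
row 1: Σ corner-gray over 10 cells = 4086  → 112.8780
row 2: Σ corner-gray over 10 cells = 4216  → 116.4693
row 3: Σ corner-gray over 10 cells = 4467  → 123.4033
row 4: Σ corner-gray over 10 cells = 5455  → 150.6974
row 5: Σ corner-gray over 10 cells = 6035  → 166.7202
row 6: Σ corner-gray over 10 cells = 5718  → 157.9629
row 7: Σ corner-gray over 10 cells = 5311  → 146.7193
row 8: Σ corner-gray over 10 cells = 5116  → 141.3323
row 9: Σ corner-gray over 10 cells = 4656  → 128.6245
row 10: Σ corner-gray over 10 cells = 3770  → 104.1483
row 11: Σ corner-gray over 10 cells = 3873  → 106.9937
row 12: Σ corner-gray over 10 cells = 4350  → 120.1711
row 13: Σ corner-gray over 10 cells = 4271  → 117.9887
row 14: Σ corner-gray over 10 cells = 4556  → 125.8620
Σ rows: total corner-gray = 70521  → 1948.1812 mm³


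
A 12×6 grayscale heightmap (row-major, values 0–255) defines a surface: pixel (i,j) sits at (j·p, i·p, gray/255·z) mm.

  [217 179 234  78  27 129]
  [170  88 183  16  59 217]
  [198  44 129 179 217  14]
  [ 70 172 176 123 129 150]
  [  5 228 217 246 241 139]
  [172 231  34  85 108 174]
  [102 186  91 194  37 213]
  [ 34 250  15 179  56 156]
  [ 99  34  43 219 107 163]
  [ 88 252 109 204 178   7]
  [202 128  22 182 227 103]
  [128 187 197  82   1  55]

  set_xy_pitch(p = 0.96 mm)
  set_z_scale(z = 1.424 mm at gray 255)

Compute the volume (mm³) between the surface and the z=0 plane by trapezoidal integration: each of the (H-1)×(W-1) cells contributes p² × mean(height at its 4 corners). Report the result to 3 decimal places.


38.500

height_mm = gray/255 × 1.424; cell vol = 0.96² × mean(4 corners)
unit = 0.96² × 1.424 / (4×255) = 0.00128663 mm³ per gray-sum
row 0: Σ corner-gray over 5 cells = 2461  → 3.1664
row 1: Σ corner-gray over 5 cells = 2429  → 3.1252
row 2: Σ corner-gray over 5 cells = 2770  → 3.5640
row 3: Σ corner-gray over 5 cells = 3428  → 4.4106
row 4: Σ corner-gray over 5 cells = 3270  → 4.2073
row 5: Σ corner-gray over 5 cells = 2593  → 3.3362
row 6: Σ corner-gray over 5 cells = 2521  → 3.2436
row 7: Σ corner-gray over 5 cells = 2258  → 2.9052
row 8: Σ corner-gray over 5 cells = 2649  → 3.4083
row 9: Σ corner-gray over 5 cells = 3004  → 3.8650
row 10: Σ corner-gray over 5 cells = 2540  → 3.2680
Σ rows: total corner-gray = 29923  → 38.4997 mm³


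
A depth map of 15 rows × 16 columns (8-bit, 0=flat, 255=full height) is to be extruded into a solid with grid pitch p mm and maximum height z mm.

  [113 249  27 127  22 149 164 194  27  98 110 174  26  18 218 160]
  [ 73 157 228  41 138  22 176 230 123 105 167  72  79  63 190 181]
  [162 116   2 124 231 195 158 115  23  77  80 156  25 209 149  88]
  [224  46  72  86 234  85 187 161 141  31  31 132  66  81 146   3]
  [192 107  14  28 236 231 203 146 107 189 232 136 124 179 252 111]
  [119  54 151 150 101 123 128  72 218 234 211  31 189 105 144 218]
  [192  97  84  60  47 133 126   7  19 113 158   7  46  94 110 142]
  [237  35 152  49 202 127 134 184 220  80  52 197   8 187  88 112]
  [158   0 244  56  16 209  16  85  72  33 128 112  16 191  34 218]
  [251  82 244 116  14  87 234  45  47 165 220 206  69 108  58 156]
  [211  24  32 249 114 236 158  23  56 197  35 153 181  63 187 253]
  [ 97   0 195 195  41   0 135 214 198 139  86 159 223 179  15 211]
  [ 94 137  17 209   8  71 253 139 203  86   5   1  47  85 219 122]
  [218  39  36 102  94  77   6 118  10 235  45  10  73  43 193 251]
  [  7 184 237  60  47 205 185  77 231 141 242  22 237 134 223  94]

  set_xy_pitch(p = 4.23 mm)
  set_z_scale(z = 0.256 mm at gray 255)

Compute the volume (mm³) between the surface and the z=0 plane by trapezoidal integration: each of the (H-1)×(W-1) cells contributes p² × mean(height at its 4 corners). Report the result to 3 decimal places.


height_mm = gray/255 × 0.256; cell vol = 4.23² × mean(4 corners)
unit = 4.23² × 0.256 / (4×255) = 0.00449077 mm³ per gray-sum
row 0: Σ corner-gray over 15 cells = 7315  → 32.8500
row 1: Σ corner-gray over 15 cells = 7406  → 33.2586
row 2: Σ corner-gray over 15 cells = 6795  → 30.5148
row 3: Σ corner-gray over 15 cells = 7896  → 35.4591
row 4: Σ corner-gray over 15 cells = 8830  → 39.6535
row 5: Σ corner-gray over 15 cells = 6695  → 30.0657
row 6: Σ corner-gray over 15 cells = 6315  → 28.3592
row 7: Σ corner-gray over 15 cells = 6579  → 29.5448
row 8: Σ corner-gray over 15 cells = 6597  → 29.6256
row 9: Σ corner-gray over 15 cells = 7677  → 34.4756
row 10: Σ corner-gray over 15 cells = 7746  → 34.7855
row 11: Σ corner-gray over 15 cells = 7042  → 31.6240
row 12: Σ corner-gray over 15 cells = 5807  → 26.0779
row 13: Σ corner-gray over 15 cells = 7182  → 32.2527
Σ rows: total corner-gray = 99882  → 448.5468 mm³

448.547


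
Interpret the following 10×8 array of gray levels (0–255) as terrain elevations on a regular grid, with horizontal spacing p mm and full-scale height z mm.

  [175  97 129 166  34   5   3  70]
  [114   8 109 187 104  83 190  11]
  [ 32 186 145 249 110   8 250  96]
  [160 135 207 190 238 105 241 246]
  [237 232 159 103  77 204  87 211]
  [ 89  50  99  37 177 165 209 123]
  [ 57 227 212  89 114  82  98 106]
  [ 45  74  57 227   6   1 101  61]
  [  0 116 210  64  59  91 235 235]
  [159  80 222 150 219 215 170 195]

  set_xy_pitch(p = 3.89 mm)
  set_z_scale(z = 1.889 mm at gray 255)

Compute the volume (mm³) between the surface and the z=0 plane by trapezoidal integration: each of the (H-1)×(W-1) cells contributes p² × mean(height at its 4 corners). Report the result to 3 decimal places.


height_mm = gray/255 × 1.889; cell vol = 3.89² × mean(4 corners)
unit = 3.89² × 1.889 / (4×255) = 0.0280241 mm³ per gray-sum
row 0: Σ corner-gray over 7 cells = 2600  → 72.8625
row 1: Σ corner-gray over 7 cells = 3511  → 98.3925
row 2: Σ corner-gray over 7 cells = 4662  → 130.6481
row 3: Σ corner-gray over 7 cells = 4810  → 134.7957
row 4: Σ corner-gray over 7 cells = 3858  → 108.1168
row 5: Σ corner-gray over 7 cells = 3493  → 97.8880
row 6: Σ corner-gray over 7 cells = 2845  → 79.7284
row 7: Σ corner-gray over 7 cells = 2823  → 79.1119
row 8: Σ corner-gray over 7 cells = 4251  → 119.1303
Σ rows: total corner-gray = 32853  → 920.6743 mm³

920.674


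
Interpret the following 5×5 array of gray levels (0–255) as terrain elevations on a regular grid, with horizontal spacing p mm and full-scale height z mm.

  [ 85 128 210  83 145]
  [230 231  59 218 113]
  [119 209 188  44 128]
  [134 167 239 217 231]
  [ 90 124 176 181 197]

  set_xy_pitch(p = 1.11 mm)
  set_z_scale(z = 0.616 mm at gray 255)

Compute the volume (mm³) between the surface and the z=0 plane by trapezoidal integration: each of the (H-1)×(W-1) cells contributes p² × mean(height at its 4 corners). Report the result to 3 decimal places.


7.827

height_mm = gray/255 × 0.616; cell vol = 1.11² × mean(4 corners)
unit = 1.11² × 0.616 / (4×255) = 0.000744092 mm³ per gray-sum
row 0: Σ corner-gray over 4 cells = 2431  → 1.8089
row 1: Σ corner-gray over 4 cells = 2488  → 1.8513
row 2: Σ corner-gray over 4 cells = 2740  → 2.0388
row 3: Σ corner-gray over 4 cells = 2860  → 2.1281
Σ rows: total corner-gray = 10519  → 7.8271 mm³


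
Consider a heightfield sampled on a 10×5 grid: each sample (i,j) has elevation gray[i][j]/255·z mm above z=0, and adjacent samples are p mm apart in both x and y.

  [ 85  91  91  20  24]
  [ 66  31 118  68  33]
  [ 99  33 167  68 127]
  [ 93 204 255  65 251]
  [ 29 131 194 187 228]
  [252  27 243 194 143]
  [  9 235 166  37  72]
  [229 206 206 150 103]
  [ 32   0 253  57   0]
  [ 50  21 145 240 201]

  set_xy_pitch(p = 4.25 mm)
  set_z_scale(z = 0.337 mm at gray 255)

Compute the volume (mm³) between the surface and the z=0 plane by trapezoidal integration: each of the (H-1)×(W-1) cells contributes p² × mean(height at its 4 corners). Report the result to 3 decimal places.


109.137

height_mm = gray/255 × 0.337; cell vol = 4.25² × mean(4 corners)
unit = 4.25² × 0.337 / (4×255) = 0.00596771 mm³ per gray-sum
row 0: Σ corner-gray over 4 cells = 1046  → 6.2422
row 1: Σ corner-gray over 4 cells = 1295  → 7.7282
row 2: Σ corner-gray over 4 cells = 2154  → 12.8544
row 3: Σ corner-gray over 4 cells = 2673  → 15.9517
row 4: Σ corner-gray over 4 cells = 2604  → 15.5399
row 5: Σ corner-gray over 4 cells = 2280  → 13.6064
row 6: Σ corner-gray over 4 cells = 2413  → 14.4001
row 7: Σ corner-gray over 4 cells = 2108  → 12.5799
row 8: Σ corner-gray over 4 cells = 1715  → 10.2346
Σ rows: total corner-gray = 18288  → 109.1375 mm³
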